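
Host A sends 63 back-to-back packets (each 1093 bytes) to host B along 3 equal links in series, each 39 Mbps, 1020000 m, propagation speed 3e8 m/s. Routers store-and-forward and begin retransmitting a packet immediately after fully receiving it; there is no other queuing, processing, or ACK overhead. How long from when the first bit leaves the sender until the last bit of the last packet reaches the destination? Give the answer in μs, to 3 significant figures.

Per-hop transmission t_tx = L/R = 8744/39000000 = 224.205 μs.
Per-hop propagation t_prop = 1020000/300000000 = 3400 μs.
Pipeline fill: first packet needs 3·t_tx to clear all hops; remaining 62 packets each add one t_tx.
Total = (3+63-1)·t_tx + 3·t_prop = 65·224.205 + 3·3400 = 24800 μs.

24800 μs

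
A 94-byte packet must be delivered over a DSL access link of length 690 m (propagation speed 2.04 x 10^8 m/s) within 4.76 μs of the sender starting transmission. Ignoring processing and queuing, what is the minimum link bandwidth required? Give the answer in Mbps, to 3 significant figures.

546 Mbps

L = 752 bits.
Propagation delay = 690 / 204000000 = 3.38235 μs.
Transmission budget = 4.76 − 3.38235 = 1.37765 μs.
R ≥ L / t_tx = 752 bits / 1.37765e-06 s = 546 Mbps.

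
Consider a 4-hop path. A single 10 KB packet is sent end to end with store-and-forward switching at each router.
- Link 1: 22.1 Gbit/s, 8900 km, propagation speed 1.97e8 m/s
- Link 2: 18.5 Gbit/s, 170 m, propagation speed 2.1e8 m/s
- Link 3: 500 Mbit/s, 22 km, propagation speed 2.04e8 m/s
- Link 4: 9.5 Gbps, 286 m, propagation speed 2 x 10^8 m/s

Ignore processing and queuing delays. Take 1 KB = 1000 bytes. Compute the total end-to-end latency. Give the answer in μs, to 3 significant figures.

45500 μs

L = 80000 bits.
Transmission delays (L/R per hop): 3.61991, 4.32432, 160, 8.42105 μs; sum = 176.365 μs.
Propagation delays (d/s per hop): 45177.7, 0.809524, 107.843, 1.43 μs; sum = 45287.7 μs.
End-to-end = 45500 μs.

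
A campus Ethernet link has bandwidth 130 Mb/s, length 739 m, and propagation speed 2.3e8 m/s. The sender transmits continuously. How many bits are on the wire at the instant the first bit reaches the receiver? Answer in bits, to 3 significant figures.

418 bits

Propagation delay = 739 / 2.3e+08 = 3.21304e-06 s.
BDP = R × t_prop = 130000000 × 3.21304e-06 = 417.696 bits.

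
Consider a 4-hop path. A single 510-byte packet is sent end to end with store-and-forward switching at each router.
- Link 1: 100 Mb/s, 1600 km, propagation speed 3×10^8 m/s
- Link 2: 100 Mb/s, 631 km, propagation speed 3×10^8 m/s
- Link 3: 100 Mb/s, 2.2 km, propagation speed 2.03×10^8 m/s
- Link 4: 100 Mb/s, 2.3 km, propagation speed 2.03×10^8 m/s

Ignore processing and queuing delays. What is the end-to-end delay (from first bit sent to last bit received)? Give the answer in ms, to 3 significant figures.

7.62 ms

L = 510 × 8 = 4080 bits.
Transmission delay per hop = L/R = 4080/100000000 = 0.0408 ms; 4 hops → 0.1632 ms.
Propagation delays (d/s per hop): 5.33333, 2.10333, 0.0108374, 0.01133 ms; sum = 7.45883 ms.
End-to-end = 7.62 ms.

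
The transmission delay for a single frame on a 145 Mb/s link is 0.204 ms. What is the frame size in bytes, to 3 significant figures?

3700 bytes

L = R × t_tx = 145000000 b/s × 0.000204 s = 29580 bits.
In bytes: 29580 / 8 = 3700 bytes.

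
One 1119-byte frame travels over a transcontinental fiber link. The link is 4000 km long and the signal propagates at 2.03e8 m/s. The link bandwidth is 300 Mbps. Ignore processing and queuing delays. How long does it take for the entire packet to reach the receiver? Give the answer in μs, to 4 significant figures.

19730 μs

L = 1119 × 8 = 8952 bits.
Transmission delay = L/R = 8952 / 300000000 = 29.84 μs.
Propagation delay = d/s = 4000000 m / 2.03e+08 m/s = 19704.4 μs.
Total = 19730 μs.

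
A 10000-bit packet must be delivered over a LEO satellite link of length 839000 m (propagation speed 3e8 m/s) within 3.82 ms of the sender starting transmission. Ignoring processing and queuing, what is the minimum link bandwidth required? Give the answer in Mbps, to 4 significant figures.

9.772 Mbps

Propagation delay = 839000 / 300000000 = 2.79667 ms.
Transmission budget = 3.82 − 2.79667 = 1.02333 ms.
R ≥ L / t_tx = 10000 bits / 0.00102333 s = 9.772 Mbps.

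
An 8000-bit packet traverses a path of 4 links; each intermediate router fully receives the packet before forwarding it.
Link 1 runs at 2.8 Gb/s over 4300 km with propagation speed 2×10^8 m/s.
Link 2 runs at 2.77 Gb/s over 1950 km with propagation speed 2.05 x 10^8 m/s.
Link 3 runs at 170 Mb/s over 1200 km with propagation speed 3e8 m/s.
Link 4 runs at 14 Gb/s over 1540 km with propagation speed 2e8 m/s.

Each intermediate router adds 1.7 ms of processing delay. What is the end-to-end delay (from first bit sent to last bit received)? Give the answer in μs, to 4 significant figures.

Transmission delays (L/R per hop): 2.85714, 2.88809, 47.0588, 0.571429 μs; sum = 53.3755 μs.
Propagation delays (d/s per hop): 21500, 9512.2, 4000, 7700 μs; sum = 42712.2 μs.
Processing at 3 router(s): 3 × 1.7 ms = 5100 μs.
End-to-end = 47870 μs.

47870 μs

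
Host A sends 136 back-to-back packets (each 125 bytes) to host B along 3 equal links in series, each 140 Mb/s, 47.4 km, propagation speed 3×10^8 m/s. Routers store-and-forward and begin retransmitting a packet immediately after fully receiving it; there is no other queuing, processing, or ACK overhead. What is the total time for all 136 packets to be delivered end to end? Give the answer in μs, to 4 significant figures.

1460 μs

Per-hop transmission t_tx = L/R = 1000/140000000 = 7.14286 μs.
Per-hop propagation t_prop = 47400/300000000 = 158 μs.
Pipeline fill: first packet needs 3·t_tx to clear all hops; remaining 135 packets each add one t_tx.
Total = (3+136-1)·t_tx + 3·t_prop = 138·7.14286 + 3·158 = 1460 μs.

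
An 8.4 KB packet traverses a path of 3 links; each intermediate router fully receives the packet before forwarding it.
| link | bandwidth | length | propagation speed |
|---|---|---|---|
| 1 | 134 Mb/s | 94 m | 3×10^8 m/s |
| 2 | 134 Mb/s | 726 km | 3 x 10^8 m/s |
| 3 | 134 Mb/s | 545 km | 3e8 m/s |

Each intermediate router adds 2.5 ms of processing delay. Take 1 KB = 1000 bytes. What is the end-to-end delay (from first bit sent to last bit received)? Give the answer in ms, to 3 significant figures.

10.7 ms

L = 67200 bits.
Transmission delay per hop = L/R = 67200/134000000 = 0.501493 ms; 3 hops → 1.50448 ms.
Propagation delays (d/s per hop): 0.000313333, 2.42, 1.81667 ms; sum = 4.23698 ms.
Processing at 2 router(s): 2 × 2.5 ms = 5 ms.
End-to-end = 10.7 ms.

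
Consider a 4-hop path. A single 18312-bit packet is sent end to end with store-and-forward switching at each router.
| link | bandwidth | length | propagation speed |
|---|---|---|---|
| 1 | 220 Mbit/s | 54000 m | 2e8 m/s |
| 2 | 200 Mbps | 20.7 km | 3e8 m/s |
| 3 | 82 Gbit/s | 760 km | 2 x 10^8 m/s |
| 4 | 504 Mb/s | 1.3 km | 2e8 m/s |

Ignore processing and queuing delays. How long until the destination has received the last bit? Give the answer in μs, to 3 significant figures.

Transmission delays (L/R per hop): 83.2364, 91.56, 0.223317, 36.3333 μs; sum = 211.353 μs.
Propagation delays (d/s per hop): 270, 69, 3800, 6.5 μs; sum = 4145.5 μs.
End-to-end = 4360 μs.

4360 μs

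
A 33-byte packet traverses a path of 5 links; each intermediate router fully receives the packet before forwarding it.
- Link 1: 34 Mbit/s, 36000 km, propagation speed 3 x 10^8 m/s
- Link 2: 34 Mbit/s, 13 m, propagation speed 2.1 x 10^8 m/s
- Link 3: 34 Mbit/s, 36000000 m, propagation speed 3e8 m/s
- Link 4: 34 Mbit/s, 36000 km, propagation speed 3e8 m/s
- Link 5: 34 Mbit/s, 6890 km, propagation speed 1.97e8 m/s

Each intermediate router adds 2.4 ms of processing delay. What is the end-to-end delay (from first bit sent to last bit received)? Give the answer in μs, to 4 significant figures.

404600 μs

L = 33 × 8 = 264 bits.
Transmission delay per hop = L/R = 264/34000000 = 7.76471 μs; 5 hops → 38.8235 μs.
Propagation delays (d/s per hop): 120000, 0.0619048, 120000, 120000, 34974.6 μs; sum = 394975 μs.
Processing at 4 router(s): 4 × 2.4 ms = 9600 μs.
End-to-end = 404600 μs.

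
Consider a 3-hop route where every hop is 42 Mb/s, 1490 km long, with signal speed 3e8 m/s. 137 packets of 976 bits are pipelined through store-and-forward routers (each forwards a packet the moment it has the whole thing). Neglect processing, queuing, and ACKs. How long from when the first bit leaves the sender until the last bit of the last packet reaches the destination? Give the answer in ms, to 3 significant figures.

18.1 ms

Per-hop transmission t_tx = L/R = 976/42000000 = 0.0232381 ms.
Per-hop propagation t_prop = 1490000/300000000 = 4.96667 ms.
Pipeline fill: first packet needs 3·t_tx to clear all hops; remaining 136 packets each add one t_tx.
Total = (3+137-1)·t_tx + 3·t_prop = 139·0.0232381 + 3·4.96667 = 18.1 ms.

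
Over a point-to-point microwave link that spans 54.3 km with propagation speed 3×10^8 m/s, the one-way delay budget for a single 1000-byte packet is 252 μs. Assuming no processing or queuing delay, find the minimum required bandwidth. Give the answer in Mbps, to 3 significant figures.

L = 8000 bits.
Propagation delay = 54300 / 300000000 = 181 μs.
Transmission budget = 252 − 181 = 71 μs.
R ≥ L / t_tx = 8000 bits / 7.1e-05 s = 113 Mbps.

113 Mbps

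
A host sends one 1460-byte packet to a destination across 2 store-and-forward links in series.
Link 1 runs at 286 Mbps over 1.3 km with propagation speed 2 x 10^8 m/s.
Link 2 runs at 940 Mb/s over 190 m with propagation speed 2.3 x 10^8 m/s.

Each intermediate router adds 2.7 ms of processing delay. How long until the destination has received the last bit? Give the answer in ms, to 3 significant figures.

2.76 ms

L = 1460 × 8 = 11680 bits.
Transmission delays (L/R per hop): 0.0408392, 0.0124255 ms; sum = 0.0532647 ms.
Propagation delays (d/s per hop): 0.0065, 0.000826087 ms; sum = 0.00732609 ms.
Processing at 1 router(s): 1 × 2.7 ms = 2.7 ms.
End-to-end = 2.76 ms.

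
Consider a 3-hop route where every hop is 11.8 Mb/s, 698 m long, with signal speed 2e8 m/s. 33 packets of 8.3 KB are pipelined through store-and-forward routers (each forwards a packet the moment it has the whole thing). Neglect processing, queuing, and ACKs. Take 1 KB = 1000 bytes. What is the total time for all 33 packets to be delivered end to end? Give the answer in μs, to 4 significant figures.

Per-hop transmission t_tx = L/R = 66400/11800000 = 5627.12 μs.
Per-hop propagation t_prop = 698/200000000 = 3.49 μs.
Pipeline fill: first packet needs 3·t_tx to clear all hops; remaining 32 packets each add one t_tx.
Total = (3+33-1)·t_tx + 3·t_prop = 35·5627.12 + 3·3.49 = 197000 μs.

197000 μs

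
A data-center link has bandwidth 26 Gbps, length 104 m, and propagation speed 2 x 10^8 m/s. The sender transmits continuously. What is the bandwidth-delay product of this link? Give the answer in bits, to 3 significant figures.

13500 bits

Propagation delay = 104 / 200000000 = 5.2e-07 s.
BDP = R × t_prop = 26000000000 × 5.2e-07 = 13520 bits.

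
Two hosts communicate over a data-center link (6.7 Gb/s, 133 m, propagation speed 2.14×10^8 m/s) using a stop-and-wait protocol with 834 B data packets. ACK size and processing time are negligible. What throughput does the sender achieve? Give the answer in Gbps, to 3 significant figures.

t_tx = L/R = 6672/6700000000 = 9.95821e-07 s.
t_prop = 133/214000000 = 6.21495e-07 s; RTT = 1.24299e-06 s.
Cycle = t_tx + RTT = 2.23881e-06 s.
Throughput = L / cycle = 6672 / 2.23881e-06 = 2.98 Gbps.

2.98 Gbps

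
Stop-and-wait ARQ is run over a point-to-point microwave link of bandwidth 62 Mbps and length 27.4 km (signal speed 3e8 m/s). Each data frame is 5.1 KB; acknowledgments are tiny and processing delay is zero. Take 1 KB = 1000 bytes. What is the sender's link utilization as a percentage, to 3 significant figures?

78.3 %

t_tx = L/R = 40800/62000000 = 0.000658065 s.
t_prop = 27400/300000000 = 9.13333e-05 s; RTT = 0.000182667 s.
Cycle = t_tx + RTT = 0.000840731 s.
Utilization = t_tx / cycle = 0.000658065/0.000840731 = 78.3 %.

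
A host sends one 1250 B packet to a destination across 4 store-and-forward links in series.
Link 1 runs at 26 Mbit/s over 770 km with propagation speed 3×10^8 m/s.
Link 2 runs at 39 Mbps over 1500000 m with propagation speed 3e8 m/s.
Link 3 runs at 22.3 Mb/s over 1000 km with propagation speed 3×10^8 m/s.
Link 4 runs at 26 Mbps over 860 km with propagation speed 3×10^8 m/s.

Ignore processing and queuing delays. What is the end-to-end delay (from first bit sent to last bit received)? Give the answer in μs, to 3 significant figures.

L = 1250 × 8 = 10000 bits.
Transmission delays (L/R per hop): 384.615, 256.41, 448.43, 384.615 μs; sum = 1474.07 μs.
Propagation delays (d/s per hop): 2566.67, 5000, 3333.33, 2866.67 μs; sum = 13766.7 μs.
End-to-end = 15200 μs.

15200 μs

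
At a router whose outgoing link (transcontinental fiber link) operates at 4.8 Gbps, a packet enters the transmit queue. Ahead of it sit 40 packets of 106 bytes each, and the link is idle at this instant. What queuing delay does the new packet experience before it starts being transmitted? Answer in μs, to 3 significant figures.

Each queued packet: L/R = 848/4800000000 = 0.176667 μs.
40 queued → 7.06667 μs.
Queuing delay = 7.07 μs.

7.07 μs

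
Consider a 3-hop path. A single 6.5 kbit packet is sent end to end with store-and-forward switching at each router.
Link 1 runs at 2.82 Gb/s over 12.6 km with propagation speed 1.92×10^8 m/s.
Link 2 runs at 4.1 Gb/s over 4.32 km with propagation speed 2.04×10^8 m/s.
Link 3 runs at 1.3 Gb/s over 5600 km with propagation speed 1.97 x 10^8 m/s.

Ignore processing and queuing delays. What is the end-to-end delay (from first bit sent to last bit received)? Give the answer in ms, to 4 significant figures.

28.52 ms

L = 6500 bits.
Transmission delays (L/R per hop): 0.00230496, 0.00158537, 0.005 ms; sum = 0.00889033 ms.
Propagation delays (d/s per hop): 0.065625, 0.0211765, 28.4264 ms; sum = 28.5132 ms.
End-to-end = 28.52 ms.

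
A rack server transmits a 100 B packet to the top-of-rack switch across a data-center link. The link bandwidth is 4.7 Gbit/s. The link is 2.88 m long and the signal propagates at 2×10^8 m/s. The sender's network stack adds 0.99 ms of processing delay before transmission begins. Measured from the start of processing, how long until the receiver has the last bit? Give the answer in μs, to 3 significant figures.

L = 100 × 8 = 800 bits.
Transmission delay = L/R = 800 / 4700000000 = 0.170213 μs.
Propagation delay = d/s = 2.88 m / 200000000 m/s = 0.0144 μs.
Plus processing delay 0.99 ms = 990 μs.
Total = 990 μs.

990 μs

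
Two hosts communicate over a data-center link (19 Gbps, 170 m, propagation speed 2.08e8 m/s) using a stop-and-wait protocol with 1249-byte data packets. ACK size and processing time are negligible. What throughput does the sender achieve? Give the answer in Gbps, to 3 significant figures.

4.62 Gbps

t_tx = L/R = 9992/19000000000 = 5.25895e-07 s.
t_prop = 170/208000000 = 8.17308e-07 s; RTT = 1.63462e-06 s.
Cycle = t_tx + RTT = 2.16051e-06 s.
Throughput = L / cycle = 9992 / 2.16051e-06 = 4.62 Gbps.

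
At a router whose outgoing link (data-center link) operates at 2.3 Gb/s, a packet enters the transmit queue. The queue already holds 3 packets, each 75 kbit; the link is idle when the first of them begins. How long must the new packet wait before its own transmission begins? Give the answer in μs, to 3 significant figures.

97.8 μs

Each queued packet: L/R = 75000/2300000000 = 32.6087 μs.
3 queued → 97.8261 μs.
Queuing delay = 97.8 μs.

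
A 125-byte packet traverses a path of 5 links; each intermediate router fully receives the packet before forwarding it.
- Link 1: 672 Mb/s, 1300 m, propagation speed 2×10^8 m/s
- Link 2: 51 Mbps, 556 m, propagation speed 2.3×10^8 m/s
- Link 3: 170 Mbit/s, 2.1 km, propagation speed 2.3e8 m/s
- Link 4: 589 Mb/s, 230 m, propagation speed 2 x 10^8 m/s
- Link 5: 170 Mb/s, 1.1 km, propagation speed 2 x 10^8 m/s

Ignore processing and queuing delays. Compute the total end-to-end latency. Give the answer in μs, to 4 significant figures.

59.26 μs

L = 125 × 8 = 1000 bits.
Transmission delays (L/R per hop): 1.4881, 19.6078, 5.88235, 1.69779, 5.88235 μs; sum = 34.5584 μs.
Propagation delays (d/s per hop): 6.5, 2.41739, 9.13043, 1.15, 5.5 μs; sum = 24.6978 μs.
End-to-end = 59.26 μs.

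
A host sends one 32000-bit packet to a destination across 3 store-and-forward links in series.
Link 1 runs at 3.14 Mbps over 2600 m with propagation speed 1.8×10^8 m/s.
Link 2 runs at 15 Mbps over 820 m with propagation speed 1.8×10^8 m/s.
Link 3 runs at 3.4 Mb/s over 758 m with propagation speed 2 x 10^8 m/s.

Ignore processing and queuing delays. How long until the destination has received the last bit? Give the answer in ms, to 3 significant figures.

21.8 ms

Transmission delays (L/R per hop): 10.1911, 2.13333, 9.41176 ms; sum = 21.7362 ms.
Propagation delays (d/s per hop): 0.0144444, 0.00455556, 0.00379 ms; sum = 0.02279 ms.
End-to-end = 21.8 ms.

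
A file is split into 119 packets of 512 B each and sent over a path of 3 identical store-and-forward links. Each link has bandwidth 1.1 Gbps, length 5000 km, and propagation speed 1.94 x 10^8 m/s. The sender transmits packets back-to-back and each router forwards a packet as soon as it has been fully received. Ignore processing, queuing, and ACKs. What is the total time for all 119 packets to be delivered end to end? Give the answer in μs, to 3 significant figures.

77800 μs

Per-hop transmission t_tx = L/R = 4096/1100000000 = 3.72364 μs.
Per-hop propagation t_prop = 5000000/194000000 = 25773.2 μs.
Pipeline fill: first packet needs 3·t_tx to clear all hops; remaining 118 packets each add one t_tx.
Total = (3+119-1)·t_tx + 3·t_prop = 121·3.72364 + 3·25773.2 = 77800 μs.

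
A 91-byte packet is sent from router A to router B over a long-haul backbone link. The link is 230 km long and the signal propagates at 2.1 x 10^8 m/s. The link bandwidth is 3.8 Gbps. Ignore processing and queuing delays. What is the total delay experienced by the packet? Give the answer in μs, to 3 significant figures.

1100 μs

L = 91 × 8 = 728 bits.
Transmission delay = L/R = 728 / 3800000000 = 0.191579 μs.
Propagation delay = d/s = 230000 m / 210000000 m/s = 1095.24 μs.
Total = 1100 μs.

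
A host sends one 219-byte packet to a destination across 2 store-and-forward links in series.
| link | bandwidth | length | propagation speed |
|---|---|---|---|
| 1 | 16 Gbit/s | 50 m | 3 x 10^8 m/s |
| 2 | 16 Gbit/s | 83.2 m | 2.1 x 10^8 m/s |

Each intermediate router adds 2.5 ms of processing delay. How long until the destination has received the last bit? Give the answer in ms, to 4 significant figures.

L = 219 × 8 = 1752 bits.
Transmission delay per hop = L/R = 1752/16000000000 = 0.0001095 ms; 2 hops → 0.000219 ms.
Propagation delays (d/s per hop): 0.000166667, 0.00039619 ms; sum = 0.000562857 ms.
Processing at 1 router(s): 1 × 2.5 ms = 2.5 ms.
End-to-end = 2.501 ms.

2.501 ms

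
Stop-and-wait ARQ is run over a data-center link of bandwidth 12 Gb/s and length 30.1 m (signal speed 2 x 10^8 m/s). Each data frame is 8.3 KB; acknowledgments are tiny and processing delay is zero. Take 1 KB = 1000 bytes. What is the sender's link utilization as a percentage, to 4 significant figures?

t_tx = L/R = 66400/12000000000 = 5.53333e-06 s.
t_prop = 30.1/200000000 = 1.505e-07 s; RTT = 3.01e-07 s.
Cycle = t_tx + RTT = 5.83433e-06 s.
Utilization = t_tx / cycle = 5.53333e-06/5.83433e-06 = 94.84 %.

94.84 %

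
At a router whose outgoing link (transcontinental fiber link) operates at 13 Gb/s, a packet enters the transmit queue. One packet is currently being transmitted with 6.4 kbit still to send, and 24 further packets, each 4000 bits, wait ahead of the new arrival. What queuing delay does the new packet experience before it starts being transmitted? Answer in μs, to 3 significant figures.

Each queued packet: L/R = 4000/13000000000 = 0.307692 μs.
24 queued → 7.38462 μs.
Plus remaining 6400 bits of current packet: 0.492308 μs.
Queuing delay = 7.88 μs.

7.88 μs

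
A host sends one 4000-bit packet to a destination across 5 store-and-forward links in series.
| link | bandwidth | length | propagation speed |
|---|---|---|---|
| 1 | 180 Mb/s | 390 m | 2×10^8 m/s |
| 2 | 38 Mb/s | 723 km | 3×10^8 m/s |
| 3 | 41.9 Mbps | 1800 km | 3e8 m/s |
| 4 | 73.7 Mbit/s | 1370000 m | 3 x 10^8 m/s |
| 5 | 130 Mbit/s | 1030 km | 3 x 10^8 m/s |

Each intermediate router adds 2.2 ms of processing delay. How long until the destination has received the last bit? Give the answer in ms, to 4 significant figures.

25.52 ms

Transmission delays (L/R per hop): 0.0222222, 0.105263, 0.0954654, 0.0542741, 0.0307692 ms; sum = 0.307994 ms.
Propagation delays (d/s per hop): 0.00195, 2.41, 6, 4.56667, 3.43333 ms; sum = 16.412 ms.
Processing at 4 router(s): 4 × 2.2 ms = 8.8 ms.
End-to-end = 25.52 ms.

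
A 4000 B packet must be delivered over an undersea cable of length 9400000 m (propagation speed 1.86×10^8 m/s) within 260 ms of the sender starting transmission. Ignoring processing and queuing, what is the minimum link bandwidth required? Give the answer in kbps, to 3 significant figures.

L = 32000 bits.
Propagation delay = 9400000 / 186000000 = 50.5376 ms.
Transmission budget = 260 − 50.5376 = 209.462 ms.
R ≥ L / t_tx = 32000 bits / 0.209462 s = 153 kbps.

153 kbps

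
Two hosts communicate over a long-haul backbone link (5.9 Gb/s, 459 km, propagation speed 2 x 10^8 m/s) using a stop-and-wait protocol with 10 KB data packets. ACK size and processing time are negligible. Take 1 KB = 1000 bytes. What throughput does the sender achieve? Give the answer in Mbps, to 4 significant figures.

t_tx = L/R = 80000/5900000000 = 1.35593e-05 s.
t_prop = 459000/200000000 = 0.002295 s; RTT = 0.00459 s.
Cycle = t_tx + RTT = 0.00460356 s.
Throughput = L / cycle = 80000 / 0.00460356 = 17.38 Mbps.

17.38 Mbps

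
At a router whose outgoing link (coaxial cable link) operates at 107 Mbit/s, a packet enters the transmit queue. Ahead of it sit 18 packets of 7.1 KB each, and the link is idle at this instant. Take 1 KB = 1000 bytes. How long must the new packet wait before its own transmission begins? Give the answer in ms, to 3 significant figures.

9.56 ms

Each queued packet: L/R = 56800/107000000 = 0.530841 ms.
18 queued → 9.55514 ms.
Queuing delay = 9.56 ms.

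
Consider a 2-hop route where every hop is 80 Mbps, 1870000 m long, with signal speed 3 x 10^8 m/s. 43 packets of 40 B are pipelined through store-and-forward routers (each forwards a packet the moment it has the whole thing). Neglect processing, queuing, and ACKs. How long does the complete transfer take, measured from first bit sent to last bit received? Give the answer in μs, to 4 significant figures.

Per-hop transmission t_tx = L/R = 320/80000000 = 4 μs.
Per-hop propagation t_prop = 1870000/300000000 = 6233.33 μs.
Pipeline fill: first packet needs 2·t_tx to clear all hops; remaining 42 packets each add one t_tx.
Total = (2+43-1)·t_tx + 2·t_prop = 44·4 + 2·6233.33 = 12640 μs.

12640 μs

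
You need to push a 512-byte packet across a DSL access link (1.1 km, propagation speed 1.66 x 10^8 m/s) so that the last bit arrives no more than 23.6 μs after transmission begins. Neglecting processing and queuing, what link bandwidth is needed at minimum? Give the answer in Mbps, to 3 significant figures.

241 Mbps

L = 4096 bits.
Propagation delay = 1100 / 166000000 = 6.62651 μs.
Transmission budget = 23.6 − 6.62651 = 16.9735 μs.
R ≥ L / t_tx = 4096 bits / 1.69735e-05 s = 241 Mbps.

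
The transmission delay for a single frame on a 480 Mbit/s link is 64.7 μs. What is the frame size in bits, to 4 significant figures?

31060 bits

L = R × t_tx = 480000000 b/s × 6.47e-05 s = 31056 bits.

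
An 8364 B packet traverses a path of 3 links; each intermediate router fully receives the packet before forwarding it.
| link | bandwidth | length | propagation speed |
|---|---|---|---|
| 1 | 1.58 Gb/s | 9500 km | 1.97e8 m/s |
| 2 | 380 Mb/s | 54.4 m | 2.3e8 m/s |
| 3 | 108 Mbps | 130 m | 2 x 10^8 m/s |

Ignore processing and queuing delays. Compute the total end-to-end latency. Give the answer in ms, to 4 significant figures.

L = 8364 × 8 = 66912 bits.
Transmission delays (L/R per hop): 0.0423494, 0.176084, 0.619556 ms; sum = 0.837989 ms.
Propagation delays (d/s per hop): 48.2234, 0.000236522, 0.00065 ms; sum = 48.2242 ms.
End-to-end = 49.06 ms.

49.06 ms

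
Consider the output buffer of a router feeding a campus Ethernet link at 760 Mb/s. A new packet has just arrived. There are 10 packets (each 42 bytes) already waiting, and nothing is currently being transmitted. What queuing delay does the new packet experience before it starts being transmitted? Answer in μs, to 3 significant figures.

Each queued packet: L/R = 336/760000000 = 0.442105 μs.
10 queued → 4.42105 μs.
Queuing delay = 4.42 μs.

4.42 μs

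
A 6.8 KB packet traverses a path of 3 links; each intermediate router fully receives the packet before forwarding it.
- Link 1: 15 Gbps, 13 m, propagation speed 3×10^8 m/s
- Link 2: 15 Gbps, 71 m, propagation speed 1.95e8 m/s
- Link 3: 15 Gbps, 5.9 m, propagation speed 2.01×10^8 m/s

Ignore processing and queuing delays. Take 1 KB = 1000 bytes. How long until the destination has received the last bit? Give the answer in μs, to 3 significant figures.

11.3 μs

L = 54400 bits.
Transmission delay per hop = L/R = 54400/15000000000 = 3.62667 μs; 3 hops → 10.88 μs.
Propagation delays (d/s per hop): 0.0433333, 0.364103, 0.0293532 μs; sum = 0.436789 μs.
End-to-end = 11.3 μs.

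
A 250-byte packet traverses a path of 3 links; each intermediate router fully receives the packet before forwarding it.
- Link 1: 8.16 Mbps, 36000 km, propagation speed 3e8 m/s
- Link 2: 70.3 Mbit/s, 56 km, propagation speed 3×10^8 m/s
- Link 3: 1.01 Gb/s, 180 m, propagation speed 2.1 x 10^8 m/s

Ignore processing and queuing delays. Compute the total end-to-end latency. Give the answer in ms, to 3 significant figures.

L = 250 × 8 = 2000 bits.
Transmission delays (L/R per hop): 0.245098, 0.0284495, 0.0019802 ms; sum = 0.275528 ms.
Propagation delays (d/s per hop): 120, 0.186667, 0.000857143 ms; sum = 120.188 ms.
End-to-end = 120 ms.

120 ms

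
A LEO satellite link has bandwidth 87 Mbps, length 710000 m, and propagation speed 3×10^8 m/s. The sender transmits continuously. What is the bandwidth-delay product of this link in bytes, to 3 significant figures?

Propagation delay = 710000 / 300000000 = 0.00236667 s.
BDP = R × t_prop = 87000000 × 0.00236667 = 205900 bits.
In bytes: 205900/8 = 25700 bytes.

25700 bytes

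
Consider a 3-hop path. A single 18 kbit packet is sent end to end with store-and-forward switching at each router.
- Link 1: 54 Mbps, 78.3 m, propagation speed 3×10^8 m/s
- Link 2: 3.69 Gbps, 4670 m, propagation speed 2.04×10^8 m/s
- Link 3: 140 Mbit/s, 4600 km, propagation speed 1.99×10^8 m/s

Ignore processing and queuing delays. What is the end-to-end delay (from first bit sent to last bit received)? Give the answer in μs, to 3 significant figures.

L = 18000 bits.
Transmission delays (L/R per hop): 333.333, 4.87805, 128.571 μs; sum = 466.783 μs.
Propagation delays (d/s per hop): 0.261, 22.8922, 23115.6 μs; sum = 23138.7 μs.
End-to-end = 23600 μs.

23600 μs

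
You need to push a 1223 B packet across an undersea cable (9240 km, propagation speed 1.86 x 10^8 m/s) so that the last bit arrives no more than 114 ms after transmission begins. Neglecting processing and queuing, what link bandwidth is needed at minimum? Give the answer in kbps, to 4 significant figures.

L = 9784 bits.
Propagation delay = 9240000 / 186000000 = 49.6774 ms.
Transmission budget = 114 − 49.6774 = 64.3226 ms.
R ≥ L / t_tx = 9784 bits / 0.0643226 s = 152.1 kbps.

152.1 kbps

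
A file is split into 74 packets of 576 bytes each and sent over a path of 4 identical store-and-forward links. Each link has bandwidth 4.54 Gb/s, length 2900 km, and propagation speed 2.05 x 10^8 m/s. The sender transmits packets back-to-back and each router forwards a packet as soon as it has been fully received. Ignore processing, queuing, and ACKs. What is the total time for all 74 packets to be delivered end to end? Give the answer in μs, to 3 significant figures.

Per-hop transmission t_tx = L/R = 4608/4540000000 = 1.01498 μs.
Per-hop propagation t_prop = 2900000/2.05e+08 = 14146.3 μs.
Pipeline fill: first packet needs 4·t_tx to clear all hops; remaining 73 packets each add one t_tx.
Total = (4+74-1)·t_tx + 4·t_prop = 77·1.01498 + 4·14146.3 = 56700 μs.

56700 μs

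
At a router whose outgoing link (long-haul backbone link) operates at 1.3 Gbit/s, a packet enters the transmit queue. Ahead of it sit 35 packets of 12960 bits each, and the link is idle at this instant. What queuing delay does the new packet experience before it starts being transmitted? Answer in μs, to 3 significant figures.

Each queued packet: L/R = 12960/1300000000 = 9.96923 μs.
35 queued → 348.923 μs.
Queuing delay = 349 μs.

349 μs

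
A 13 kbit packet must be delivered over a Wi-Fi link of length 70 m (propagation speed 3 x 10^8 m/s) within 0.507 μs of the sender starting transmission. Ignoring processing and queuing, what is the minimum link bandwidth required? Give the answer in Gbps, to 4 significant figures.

Propagation delay = 70 / 300000000 = 0.233333 μs.
Transmission budget = 0.507 − 0.233333 = 0.273667 μs.
R ≥ L / t_tx = 13000 bits / 2.73667e-07 s = 47.50 Gbps.

47.50 Gbps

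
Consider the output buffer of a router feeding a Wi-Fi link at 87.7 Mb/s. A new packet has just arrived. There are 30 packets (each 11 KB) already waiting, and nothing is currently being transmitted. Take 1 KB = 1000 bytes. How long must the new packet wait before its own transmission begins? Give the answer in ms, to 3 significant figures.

30.1 ms

Each queued packet: L/R = 88000/87700000 = 1.00342 ms.
30 queued → 30.1026 ms.
Queuing delay = 30.1 ms.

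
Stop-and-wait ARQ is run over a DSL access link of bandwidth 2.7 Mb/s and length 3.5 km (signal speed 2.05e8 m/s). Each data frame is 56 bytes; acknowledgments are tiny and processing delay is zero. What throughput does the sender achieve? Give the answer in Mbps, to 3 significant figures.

2.24 Mbps

t_tx = L/R = 448/2700000 = 0.000165926 s.
t_prop = 3500/2.05e+08 = 1.70732e-05 s; RTT = 3.41463e-05 s.
Cycle = t_tx + RTT = 0.000200072 s.
Throughput = L / cycle = 448 / 0.000200072 = 2.24 Mbps.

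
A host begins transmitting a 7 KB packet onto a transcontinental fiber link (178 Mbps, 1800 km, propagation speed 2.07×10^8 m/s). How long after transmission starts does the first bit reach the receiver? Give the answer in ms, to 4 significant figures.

First bit experiences only propagation delay: d/s = 1800000/2.07e+08 = 8.696 ms.

8.696 ms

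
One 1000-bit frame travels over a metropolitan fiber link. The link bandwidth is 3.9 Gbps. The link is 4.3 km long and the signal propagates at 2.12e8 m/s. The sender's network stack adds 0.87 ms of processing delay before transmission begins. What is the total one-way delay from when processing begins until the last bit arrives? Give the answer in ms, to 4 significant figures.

Transmission delay = L/R = 1000 / 3900000000 = 0.00025641 ms.
Propagation delay = d/s = 4300 m / 212000000 m/s = 0.020283 ms.
Plus processing delay 0.87 ms = 0.87 ms.
Total = 0.8905 ms.

0.8905 ms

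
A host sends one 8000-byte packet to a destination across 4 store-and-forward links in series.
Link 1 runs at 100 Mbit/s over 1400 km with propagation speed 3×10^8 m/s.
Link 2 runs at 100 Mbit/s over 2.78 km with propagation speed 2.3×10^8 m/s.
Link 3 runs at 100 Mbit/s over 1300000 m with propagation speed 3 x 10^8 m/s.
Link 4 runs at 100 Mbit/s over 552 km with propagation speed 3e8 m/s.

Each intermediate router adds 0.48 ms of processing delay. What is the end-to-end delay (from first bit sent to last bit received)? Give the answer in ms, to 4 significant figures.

L = 8000 × 8 = 64000 bits.
Transmission delay per hop = L/R = 64000/100000000 = 0.64 ms; 4 hops → 2.56 ms.
Propagation delays (d/s per hop): 4.66667, 0.012087, 4.33333, 1.84 ms; sum = 10.8521 ms.
Processing at 3 router(s): 3 × 0.48 ms = 1.44 ms.
End-to-end = 14.85 ms.

14.85 ms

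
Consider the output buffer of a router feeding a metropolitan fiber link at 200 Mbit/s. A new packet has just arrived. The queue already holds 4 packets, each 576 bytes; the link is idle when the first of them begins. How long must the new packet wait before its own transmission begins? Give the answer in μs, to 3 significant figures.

92.2 μs

Each queued packet: L/R = 4608/200000000 = 23.04 μs.
4 queued → 92.16 μs.
Queuing delay = 92.2 μs.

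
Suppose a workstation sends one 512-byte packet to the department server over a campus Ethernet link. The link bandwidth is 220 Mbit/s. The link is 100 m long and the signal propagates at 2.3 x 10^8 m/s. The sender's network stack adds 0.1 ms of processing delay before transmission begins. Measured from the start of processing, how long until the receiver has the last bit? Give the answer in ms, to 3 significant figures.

L = 512 × 8 = 4096 bits.
Transmission delay = L/R = 4096 / 220000000 = 0.0186182 ms.
Propagation delay = d/s = 100 m / 2.3e+08 m/s = 0.000434783 ms.
Plus processing delay 0.1 ms = 0.1 ms.
Total = 0.119 ms.

0.119 ms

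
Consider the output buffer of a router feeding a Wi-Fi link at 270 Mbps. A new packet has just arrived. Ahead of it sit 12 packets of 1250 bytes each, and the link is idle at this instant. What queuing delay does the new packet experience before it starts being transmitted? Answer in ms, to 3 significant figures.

Each queued packet: L/R = 10000/270000000 = 0.037037 ms.
12 queued → 0.444444 ms.
Queuing delay = 0.444 ms.

0.444 ms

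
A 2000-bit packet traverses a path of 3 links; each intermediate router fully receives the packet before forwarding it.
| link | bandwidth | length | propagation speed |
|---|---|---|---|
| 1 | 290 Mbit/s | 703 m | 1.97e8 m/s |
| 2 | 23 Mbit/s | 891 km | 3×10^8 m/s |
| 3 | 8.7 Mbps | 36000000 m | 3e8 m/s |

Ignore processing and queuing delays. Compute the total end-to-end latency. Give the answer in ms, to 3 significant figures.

Transmission delays (L/R per hop): 0.00689655, 0.0869565, 0.229885 ms; sum = 0.323738 ms.
Propagation delays (d/s per hop): 0.00356853, 2.97, 120 ms; sum = 122.974 ms.
End-to-end = 123 ms.

123 ms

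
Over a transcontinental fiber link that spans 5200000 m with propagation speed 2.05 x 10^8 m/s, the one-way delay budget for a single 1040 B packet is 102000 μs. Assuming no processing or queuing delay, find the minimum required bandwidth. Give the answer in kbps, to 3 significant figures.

109 kbps

L = 8320 bits.
Propagation delay = 5200000 / 2.05e+08 = 25365.9 μs.
Transmission budget = 102000 − 25365.9 = 76634.1 μs.
R ≥ L / t_tx = 8320 bits / 0.0766341 s = 109 kbps.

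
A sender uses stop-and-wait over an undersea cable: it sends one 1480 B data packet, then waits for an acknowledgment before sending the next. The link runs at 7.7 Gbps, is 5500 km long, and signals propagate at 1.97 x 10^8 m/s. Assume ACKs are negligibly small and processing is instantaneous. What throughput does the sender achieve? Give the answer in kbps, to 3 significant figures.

t_tx = L/R = 11840/7700000000 = 1.53766e-06 s.
t_prop = 5500000/197000000 = 0.0279188 s; RTT = 0.0558376 s.
Cycle = t_tx + RTT = 0.0558391 s.
Throughput = L / cycle = 11840 / 0.0558391 = 212 kbps.

212 kbps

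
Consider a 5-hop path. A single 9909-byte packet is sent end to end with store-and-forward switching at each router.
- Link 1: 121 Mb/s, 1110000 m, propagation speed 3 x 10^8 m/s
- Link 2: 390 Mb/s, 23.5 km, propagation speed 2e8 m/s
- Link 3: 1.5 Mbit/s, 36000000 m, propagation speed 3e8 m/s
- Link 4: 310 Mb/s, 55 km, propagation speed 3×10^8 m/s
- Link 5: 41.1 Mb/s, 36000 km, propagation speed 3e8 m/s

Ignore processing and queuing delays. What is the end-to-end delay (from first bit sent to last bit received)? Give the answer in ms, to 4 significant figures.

299.9 ms

L = 9909 × 8 = 79272 bits.
Transmission delays (L/R per hop): 0.65514, 0.203262, 52.848, 0.255716, 1.92876 ms; sum = 55.8909 ms.
Propagation delays (d/s per hop): 3.7, 0.1175, 120, 0.183333, 120 ms; sum = 244.001 ms.
End-to-end = 299.9 ms.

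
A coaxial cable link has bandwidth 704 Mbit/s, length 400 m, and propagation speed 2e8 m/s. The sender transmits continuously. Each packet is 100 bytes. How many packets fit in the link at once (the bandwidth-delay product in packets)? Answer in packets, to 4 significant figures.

1.760 packets

Propagation delay = 400 / 200000000 = 2e-06 s.
BDP = R × t_prop = 704000000 × 2e-06 = 1408 bits.
In packets of 800 bits: 1.760 packets.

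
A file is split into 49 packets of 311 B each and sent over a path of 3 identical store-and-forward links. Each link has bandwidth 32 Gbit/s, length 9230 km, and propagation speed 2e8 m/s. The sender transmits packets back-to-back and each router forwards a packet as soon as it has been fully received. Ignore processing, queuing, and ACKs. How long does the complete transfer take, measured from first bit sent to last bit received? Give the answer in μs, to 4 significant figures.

138500 μs

Per-hop transmission t_tx = L/R = 2488/32000000000 = 0.07775 μs.
Per-hop propagation t_prop = 9230000/200000000 = 46150 μs.
Pipeline fill: first packet needs 3·t_tx to clear all hops; remaining 48 packets each add one t_tx.
Total = (3+49-1)·t_tx + 3·t_prop = 51·0.07775 + 3·46150 = 138500 μs.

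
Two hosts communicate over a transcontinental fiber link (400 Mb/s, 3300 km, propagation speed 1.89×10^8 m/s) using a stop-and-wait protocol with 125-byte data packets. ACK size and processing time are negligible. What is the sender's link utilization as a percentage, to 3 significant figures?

t_tx = L/R = 1000/400000000 = 2.5e-06 s.
t_prop = 3300000/189000000 = 0.0174603 s; RTT = 0.0349206 s.
Cycle = t_tx + RTT = 0.0349231 s.
Utilization = t_tx / cycle = 2.5e-06/0.0349231 = 0.00716 %.

0.00716 %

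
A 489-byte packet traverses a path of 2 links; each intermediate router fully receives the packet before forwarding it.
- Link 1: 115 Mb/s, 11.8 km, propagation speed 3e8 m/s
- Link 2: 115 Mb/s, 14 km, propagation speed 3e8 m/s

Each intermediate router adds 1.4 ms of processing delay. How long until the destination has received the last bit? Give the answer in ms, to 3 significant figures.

L = 489 × 8 = 3912 bits.
Transmission delay per hop = L/R = 3912/115000000 = 0.0340174 ms; 2 hops → 0.0680348 ms.
Propagation delays (d/s per hop): 0.0393333, 0.0466667 ms; sum = 0.086 ms.
Processing at 1 router(s): 1 × 1.4 ms = 1.4 ms.
End-to-end = 1.55 ms.

1.55 ms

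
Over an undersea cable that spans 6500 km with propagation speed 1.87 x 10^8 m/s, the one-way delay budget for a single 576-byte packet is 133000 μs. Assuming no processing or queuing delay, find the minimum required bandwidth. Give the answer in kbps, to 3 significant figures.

L = 4608 bits.
Propagation delay = 6500000 / 187000000 = 34759.4 μs.
Transmission budget = 133000 − 34759.4 = 98240.6 μs.
R ≥ L / t_tx = 4608 bits / 0.0982406 s = 46.9 kbps.

46.9 kbps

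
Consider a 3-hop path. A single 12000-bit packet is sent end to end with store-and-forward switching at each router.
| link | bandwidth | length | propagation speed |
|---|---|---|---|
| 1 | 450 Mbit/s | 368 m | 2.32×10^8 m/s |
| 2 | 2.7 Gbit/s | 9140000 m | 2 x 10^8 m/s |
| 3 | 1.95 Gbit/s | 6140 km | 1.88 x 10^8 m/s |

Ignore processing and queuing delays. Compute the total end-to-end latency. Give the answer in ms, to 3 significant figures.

78.4 ms

Transmission delays (L/R per hop): 0.0266667, 0.00444444, 0.00615385 ms; sum = 0.037265 ms.
Propagation delays (d/s per hop): 0.00158621, 45.7, 32.6596 ms; sum = 78.3612 ms.
End-to-end = 78.4 ms.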